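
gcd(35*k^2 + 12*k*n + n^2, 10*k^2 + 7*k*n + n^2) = 5*k + n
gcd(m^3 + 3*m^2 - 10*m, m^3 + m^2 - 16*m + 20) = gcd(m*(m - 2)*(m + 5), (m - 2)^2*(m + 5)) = m^2 + 3*m - 10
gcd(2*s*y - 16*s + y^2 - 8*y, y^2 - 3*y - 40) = y - 8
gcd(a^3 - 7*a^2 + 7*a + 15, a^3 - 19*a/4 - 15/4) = a + 1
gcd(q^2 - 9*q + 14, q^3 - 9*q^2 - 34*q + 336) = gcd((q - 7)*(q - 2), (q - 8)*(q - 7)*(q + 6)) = q - 7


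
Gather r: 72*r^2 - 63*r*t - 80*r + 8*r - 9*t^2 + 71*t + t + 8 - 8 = 72*r^2 + r*(-63*t - 72) - 9*t^2 + 72*t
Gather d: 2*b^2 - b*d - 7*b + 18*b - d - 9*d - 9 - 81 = 2*b^2 + 11*b + d*(-b - 10) - 90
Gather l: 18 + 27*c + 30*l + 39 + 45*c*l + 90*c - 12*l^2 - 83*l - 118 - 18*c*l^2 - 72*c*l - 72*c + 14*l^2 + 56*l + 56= 45*c + l^2*(2 - 18*c) + l*(3 - 27*c) - 5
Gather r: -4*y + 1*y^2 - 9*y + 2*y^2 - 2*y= 3*y^2 - 15*y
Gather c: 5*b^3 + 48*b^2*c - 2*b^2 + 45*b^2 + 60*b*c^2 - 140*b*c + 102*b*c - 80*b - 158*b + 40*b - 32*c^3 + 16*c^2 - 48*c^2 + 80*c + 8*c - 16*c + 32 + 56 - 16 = 5*b^3 + 43*b^2 - 198*b - 32*c^3 + c^2*(60*b - 32) + c*(48*b^2 - 38*b + 72) + 72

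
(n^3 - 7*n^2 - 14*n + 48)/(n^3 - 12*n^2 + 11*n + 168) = (n - 2)/(n - 7)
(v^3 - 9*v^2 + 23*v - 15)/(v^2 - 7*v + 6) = (v^2 - 8*v + 15)/(v - 6)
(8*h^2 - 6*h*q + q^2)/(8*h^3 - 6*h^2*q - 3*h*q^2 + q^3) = (-2*h + q)/(-2*h^2 + h*q + q^2)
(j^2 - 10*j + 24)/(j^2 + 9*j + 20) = (j^2 - 10*j + 24)/(j^2 + 9*j + 20)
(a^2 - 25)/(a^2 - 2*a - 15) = (a + 5)/(a + 3)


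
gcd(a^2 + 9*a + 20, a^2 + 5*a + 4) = a + 4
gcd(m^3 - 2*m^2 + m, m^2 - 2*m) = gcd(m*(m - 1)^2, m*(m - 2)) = m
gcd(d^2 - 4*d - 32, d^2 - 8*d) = d - 8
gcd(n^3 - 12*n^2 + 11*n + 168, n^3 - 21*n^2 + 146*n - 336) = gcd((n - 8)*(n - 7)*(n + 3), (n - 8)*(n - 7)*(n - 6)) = n^2 - 15*n + 56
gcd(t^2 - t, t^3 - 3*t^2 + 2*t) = t^2 - t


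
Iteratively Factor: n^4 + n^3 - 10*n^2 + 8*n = (n + 4)*(n^3 - 3*n^2 + 2*n) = (n - 2)*(n + 4)*(n^2 - n) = (n - 2)*(n - 1)*(n + 4)*(n)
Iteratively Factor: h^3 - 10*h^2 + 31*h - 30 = (h - 3)*(h^2 - 7*h + 10) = (h - 3)*(h - 2)*(h - 5)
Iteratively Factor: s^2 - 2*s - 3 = (s + 1)*(s - 3)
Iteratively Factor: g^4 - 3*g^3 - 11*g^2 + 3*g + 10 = (g - 1)*(g^3 - 2*g^2 - 13*g - 10) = (g - 1)*(g + 1)*(g^2 - 3*g - 10) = (g - 5)*(g - 1)*(g + 1)*(g + 2)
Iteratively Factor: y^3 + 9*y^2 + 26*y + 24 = (y + 3)*(y^2 + 6*y + 8) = (y + 3)*(y + 4)*(y + 2)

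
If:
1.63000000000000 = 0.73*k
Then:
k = 2.23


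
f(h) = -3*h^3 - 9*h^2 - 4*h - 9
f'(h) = -9*h^2 - 18*h - 4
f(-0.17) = -8.57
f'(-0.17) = -1.20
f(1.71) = -57.16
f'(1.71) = -61.10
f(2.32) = -104.18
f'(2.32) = -94.20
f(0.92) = -22.63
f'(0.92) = -28.18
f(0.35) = -11.63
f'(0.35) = -11.40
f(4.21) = -409.21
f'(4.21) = -239.30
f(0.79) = -19.26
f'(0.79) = -23.84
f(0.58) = -14.93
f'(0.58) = -17.47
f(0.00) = -9.00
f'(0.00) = -4.00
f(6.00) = -1005.00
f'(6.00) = -436.00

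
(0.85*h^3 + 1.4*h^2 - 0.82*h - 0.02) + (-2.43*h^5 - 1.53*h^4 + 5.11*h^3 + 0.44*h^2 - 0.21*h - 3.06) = -2.43*h^5 - 1.53*h^4 + 5.96*h^3 + 1.84*h^2 - 1.03*h - 3.08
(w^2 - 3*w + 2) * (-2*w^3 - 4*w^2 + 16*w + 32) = -2*w^5 + 2*w^4 + 24*w^3 - 24*w^2 - 64*w + 64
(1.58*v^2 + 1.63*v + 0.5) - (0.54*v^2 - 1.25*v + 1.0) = 1.04*v^2 + 2.88*v - 0.5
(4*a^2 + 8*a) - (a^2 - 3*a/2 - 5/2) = 3*a^2 + 19*a/2 + 5/2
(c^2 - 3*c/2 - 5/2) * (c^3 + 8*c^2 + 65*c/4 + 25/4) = c^5 + 13*c^4/2 + 7*c^3/4 - 305*c^2/8 - 50*c - 125/8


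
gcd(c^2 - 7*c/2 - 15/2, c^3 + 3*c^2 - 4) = 1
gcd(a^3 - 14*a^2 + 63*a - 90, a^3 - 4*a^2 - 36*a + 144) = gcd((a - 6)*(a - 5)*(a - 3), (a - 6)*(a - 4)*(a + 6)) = a - 6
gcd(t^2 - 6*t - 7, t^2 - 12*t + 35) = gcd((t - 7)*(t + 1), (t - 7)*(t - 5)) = t - 7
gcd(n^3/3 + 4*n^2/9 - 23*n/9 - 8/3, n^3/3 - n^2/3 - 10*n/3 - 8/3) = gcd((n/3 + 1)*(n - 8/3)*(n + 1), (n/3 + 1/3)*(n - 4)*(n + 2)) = n + 1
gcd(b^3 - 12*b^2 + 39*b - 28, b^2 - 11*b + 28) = b^2 - 11*b + 28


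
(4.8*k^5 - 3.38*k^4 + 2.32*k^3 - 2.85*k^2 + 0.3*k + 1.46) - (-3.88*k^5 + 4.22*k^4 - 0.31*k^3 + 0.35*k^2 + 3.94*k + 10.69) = 8.68*k^5 - 7.6*k^4 + 2.63*k^3 - 3.2*k^2 - 3.64*k - 9.23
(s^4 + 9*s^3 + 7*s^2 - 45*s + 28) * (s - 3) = s^5 + 6*s^4 - 20*s^3 - 66*s^2 + 163*s - 84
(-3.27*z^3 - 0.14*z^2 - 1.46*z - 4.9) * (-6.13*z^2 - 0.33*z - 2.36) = 20.0451*z^5 + 1.9373*z^4 + 16.7132*z^3 + 30.8492*z^2 + 5.0626*z + 11.564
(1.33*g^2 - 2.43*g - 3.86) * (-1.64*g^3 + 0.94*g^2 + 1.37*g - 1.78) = -2.1812*g^5 + 5.2354*g^4 + 5.8683*g^3 - 9.3249*g^2 - 0.962800000000001*g + 6.8708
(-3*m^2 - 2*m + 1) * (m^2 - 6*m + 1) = -3*m^4 + 16*m^3 + 10*m^2 - 8*m + 1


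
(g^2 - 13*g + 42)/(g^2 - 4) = (g^2 - 13*g + 42)/(g^2 - 4)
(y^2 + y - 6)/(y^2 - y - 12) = (y - 2)/(y - 4)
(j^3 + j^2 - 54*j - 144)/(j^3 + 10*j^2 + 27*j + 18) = (j - 8)/(j + 1)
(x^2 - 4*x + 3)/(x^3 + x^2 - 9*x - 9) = (x - 1)/(x^2 + 4*x + 3)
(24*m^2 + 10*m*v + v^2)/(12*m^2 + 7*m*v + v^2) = (6*m + v)/(3*m + v)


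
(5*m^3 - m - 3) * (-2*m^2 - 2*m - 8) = -10*m^5 - 10*m^4 - 38*m^3 + 8*m^2 + 14*m + 24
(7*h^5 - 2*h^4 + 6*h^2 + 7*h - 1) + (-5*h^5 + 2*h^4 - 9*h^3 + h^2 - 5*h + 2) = 2*h^5 - 9*h^3 + 7*h^2 + 2*h + 1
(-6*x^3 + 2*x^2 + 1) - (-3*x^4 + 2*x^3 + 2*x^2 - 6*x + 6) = 3*x^4 - 8*x^3 + 6*x - 5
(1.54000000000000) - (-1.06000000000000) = 2.60000000000000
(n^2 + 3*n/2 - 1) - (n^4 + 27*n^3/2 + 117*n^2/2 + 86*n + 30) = -n^4 - 27*n^3/2 - 115*n^2/2 - 169*n/2 - 31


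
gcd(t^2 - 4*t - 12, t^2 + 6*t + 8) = t + 2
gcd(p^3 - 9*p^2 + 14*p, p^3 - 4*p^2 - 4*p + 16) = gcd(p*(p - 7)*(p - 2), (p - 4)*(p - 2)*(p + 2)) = p - 2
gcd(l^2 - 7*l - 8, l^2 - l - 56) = l - 8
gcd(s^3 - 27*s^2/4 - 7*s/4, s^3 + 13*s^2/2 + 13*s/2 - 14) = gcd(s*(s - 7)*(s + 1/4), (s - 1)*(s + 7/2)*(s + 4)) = 1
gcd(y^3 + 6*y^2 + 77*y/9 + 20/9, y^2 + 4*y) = y + 4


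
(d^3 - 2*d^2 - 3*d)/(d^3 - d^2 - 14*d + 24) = d*(d + 1)/(d^2 + 2*d - 8)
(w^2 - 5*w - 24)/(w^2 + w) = (w^2 - 5*w - 24)/(w*(w + 1))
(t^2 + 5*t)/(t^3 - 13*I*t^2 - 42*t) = (t + 5)/(t^2 - 13*I*t - 42)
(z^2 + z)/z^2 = (z + 1)/z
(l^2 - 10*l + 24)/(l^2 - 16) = (l - 6)/(l + 4)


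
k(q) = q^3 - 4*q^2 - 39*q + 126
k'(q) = 3*q^2 - 8*q - 39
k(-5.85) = 17.06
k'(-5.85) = 110.47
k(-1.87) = 178.40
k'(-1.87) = -13.55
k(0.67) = 98.38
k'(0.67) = -43.01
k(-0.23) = 134.75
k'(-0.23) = -37.00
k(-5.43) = 59.73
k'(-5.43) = 92.89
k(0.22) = 117.24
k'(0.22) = -40.61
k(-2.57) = 182.84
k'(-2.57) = 1.37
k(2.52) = 18.32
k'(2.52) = -40.11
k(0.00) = 126.00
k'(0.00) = -39.00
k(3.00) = 0.00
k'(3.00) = -36.00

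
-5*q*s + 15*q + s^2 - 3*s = (-5*q + s)*(s - 3)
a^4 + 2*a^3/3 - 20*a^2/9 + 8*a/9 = a*(a - 2/3)^2*(a + 2)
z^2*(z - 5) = z^3 - 5*z^2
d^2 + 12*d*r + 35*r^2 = (d + 5*r)*(d + 7*r)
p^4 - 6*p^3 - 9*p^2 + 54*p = p*(p - 6)*(p - 3)*(p + 3)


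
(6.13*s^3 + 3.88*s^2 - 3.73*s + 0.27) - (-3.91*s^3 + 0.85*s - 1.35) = 10.04*s^3 + 3.88*s^2 - 4.58*s + 1.62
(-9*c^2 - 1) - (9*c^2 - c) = -18*c^2 + c - 1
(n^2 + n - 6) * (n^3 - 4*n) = n^5 + n^4 - 10*n^3 - 4*n^2 + 24*n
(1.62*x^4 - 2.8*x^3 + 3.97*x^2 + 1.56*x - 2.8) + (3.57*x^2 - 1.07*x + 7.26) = 1.62*x^4 - 2.8*x^3 + 7.54*x^2 + 0.49*x + 4.46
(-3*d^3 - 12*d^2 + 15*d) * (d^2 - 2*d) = -3*d^5 - 6*d^4 + 39*d^3 - 30*d^2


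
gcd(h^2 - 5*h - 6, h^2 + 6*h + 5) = h + 1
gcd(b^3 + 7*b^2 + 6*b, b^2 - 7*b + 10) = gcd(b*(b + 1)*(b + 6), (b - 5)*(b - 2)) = 1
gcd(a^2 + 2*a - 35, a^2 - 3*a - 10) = a - 5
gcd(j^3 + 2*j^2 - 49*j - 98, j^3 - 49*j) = j^2 - 49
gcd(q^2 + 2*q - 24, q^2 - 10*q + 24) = q - 4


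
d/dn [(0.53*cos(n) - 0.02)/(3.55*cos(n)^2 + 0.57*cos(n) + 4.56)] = (1.8815*cos(n)^2 - 0.142*cos(n) - 2.4282)*sin(n)/(12.6025*cos(n)^4 + 4.047*cos(n)^3 + 32.7009*cos(n)^2 + 5.1984*cos(n) + 20.7936)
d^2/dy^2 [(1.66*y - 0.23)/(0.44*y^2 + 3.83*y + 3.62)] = ((0.88*y + 3.83)*(1.66*y - 0.23)*(1.76*y + 7.66) - (4.3824*y + 12.5132)*(0.44*y^2 + 3.83*y + 3.62))/(0.44*y^2 + 3.83*y + 3.62)^3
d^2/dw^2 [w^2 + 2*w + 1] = 2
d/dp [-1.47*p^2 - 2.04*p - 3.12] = -2.94*p - 2.04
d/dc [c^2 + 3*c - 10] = 2*c + 3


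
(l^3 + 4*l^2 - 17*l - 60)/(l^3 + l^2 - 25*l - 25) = (l^2 - l - 12)/(l^2 - 4*l - 5)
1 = 1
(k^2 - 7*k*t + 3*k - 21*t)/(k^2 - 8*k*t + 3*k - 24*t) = (-k + 7*t)/(-k + 8*t)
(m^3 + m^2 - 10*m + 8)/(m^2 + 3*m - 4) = m - 2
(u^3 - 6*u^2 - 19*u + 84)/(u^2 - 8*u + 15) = (u^2 - 3*u - 28)/(u - 5)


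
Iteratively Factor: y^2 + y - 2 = (y - 1)*(y + 2)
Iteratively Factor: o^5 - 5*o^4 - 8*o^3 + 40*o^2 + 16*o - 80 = (o - 2)*(o^4 - 3*o^3 - 14*o^2 + 12*o + 40) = (o - 5)*(o - 2)*(o^3 + 2*o^2 - 4*o - 8) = (o - 5)*(o - 2)^2*(o^2 + 4*o + 4) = (o - 5)*(o - 2)^2*(o + 2)*(o + 2)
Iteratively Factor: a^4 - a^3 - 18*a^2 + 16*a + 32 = (a + 4)*(a^3 - 5*a^2 + 2*a + 8) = (a + 1)*(a + 4)*(a^2 - 6*a + 8) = (a - 2)*(a + 1)*(a + 4)*(a - 4)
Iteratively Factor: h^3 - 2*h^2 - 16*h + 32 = (h - 2)*(h^2 - 16) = (h - 2)*(h + 4)*(h - 4)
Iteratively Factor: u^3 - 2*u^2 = (u)*(u^2 - 2*u) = u*(u - 2)*(u)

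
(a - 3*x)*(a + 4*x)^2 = a^3 + 5*a^2*x - 8*a*x^2 - 48*x^3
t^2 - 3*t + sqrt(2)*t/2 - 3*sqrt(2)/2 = (t - 3)*(t + sqrt(2)/2)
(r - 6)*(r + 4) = r^2 - 2*r - 24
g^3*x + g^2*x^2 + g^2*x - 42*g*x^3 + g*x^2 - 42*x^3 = (g - 6*x)*(g + 7*x)*(g*x + x)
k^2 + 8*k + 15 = (k + 3)*(k + 5)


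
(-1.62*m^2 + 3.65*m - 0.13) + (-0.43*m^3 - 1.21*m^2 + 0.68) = -0.43*m^3 - 2.83*m^2 + 3.65*m + 0.55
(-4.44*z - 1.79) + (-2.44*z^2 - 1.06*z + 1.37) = -2.44*z^2 - 5.5*z - 0.42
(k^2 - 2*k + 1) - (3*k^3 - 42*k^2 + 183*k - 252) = -3*k^3 + 43*k^2 - 185*k + 253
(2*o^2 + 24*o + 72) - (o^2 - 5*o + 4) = o^2 + 29*o + 68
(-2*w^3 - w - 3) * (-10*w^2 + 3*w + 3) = 20*w^5 - 6*w^4 + 4*w^3 + 27*w^2 - 12*w - 9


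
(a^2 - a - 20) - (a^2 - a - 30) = 10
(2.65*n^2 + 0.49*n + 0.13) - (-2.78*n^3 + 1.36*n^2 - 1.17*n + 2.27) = 2.78*n^3 + 1.29*n^2 + 1.66*n - 2.14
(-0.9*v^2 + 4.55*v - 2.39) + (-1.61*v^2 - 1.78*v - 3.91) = -2.51*v^2 + 2.77*v - 6.3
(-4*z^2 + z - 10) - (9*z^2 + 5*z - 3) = -13*z^2 - 4*z - 7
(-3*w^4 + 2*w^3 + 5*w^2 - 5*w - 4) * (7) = -21*w^4 + 14*w^3 + 35*w^2 - 35*w - 28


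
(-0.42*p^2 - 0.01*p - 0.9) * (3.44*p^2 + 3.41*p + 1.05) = -1.4448*p^4 - 1.4666*p^3 - 3.5711*p^2 - 3.0795*p - 0.945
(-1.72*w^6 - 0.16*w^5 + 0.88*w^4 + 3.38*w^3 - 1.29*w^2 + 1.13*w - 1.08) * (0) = 0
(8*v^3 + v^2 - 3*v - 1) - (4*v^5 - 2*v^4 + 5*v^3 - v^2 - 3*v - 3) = -4*v^5 + 2*v^4 + 3*v^3 + 2*v^2 + 2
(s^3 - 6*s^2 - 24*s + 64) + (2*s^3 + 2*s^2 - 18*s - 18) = 3*s^3 - 4*s^2 - 42*s + 46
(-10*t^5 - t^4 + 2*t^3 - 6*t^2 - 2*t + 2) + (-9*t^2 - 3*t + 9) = -10*t^5 - t^4 + 2*t^3 - 15*t^2 - 5*t + 11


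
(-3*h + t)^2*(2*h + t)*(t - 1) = 18*h^3*t - 18*h^3 - 3*h^2*t^2 + 3*h^2*t - 4*h*t^3 + 4*h*t^2 + t^4 - t^3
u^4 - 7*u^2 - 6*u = u*(u - 3)*(u + 1)*(u + 2)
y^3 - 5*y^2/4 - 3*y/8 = y*(y - 3/2)*(y + 1/4)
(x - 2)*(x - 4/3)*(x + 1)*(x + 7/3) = x^4 - 55*x^2/9 + 10*x/9 + 56/9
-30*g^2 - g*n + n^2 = (-6*g + n)*(5*g + n)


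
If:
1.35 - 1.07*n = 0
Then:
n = 1.26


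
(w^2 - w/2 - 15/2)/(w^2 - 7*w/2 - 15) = (w - 3)/(w - 6)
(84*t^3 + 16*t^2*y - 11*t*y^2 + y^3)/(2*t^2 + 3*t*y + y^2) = (42*t^2 - 13*t*y + y^2)/(t + y)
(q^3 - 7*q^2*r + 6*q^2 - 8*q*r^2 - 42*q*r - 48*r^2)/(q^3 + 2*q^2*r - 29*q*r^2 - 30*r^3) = (q^2 - 8*q*r + 6*q - 48*r)/(q^2 + q*r - 30*r^2)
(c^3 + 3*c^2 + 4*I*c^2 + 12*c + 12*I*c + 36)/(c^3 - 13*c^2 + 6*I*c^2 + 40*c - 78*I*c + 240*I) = (c^2 + c*(3 - 2*I) - 6*I)/(c^2 - 13*c + 40)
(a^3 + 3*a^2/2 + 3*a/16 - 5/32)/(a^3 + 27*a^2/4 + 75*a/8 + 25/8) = (a - 1/4)/(a + 5)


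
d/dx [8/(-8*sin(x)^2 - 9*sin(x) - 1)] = 8*(16*sin(x) + 9)*cos(x)/(8*sin(x)^2 + 9*sin(x) + 1)^2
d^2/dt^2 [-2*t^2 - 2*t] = -4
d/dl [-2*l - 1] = -2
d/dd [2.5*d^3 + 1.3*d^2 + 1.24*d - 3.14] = 7.5*d^2 + 2.6*d + 1.24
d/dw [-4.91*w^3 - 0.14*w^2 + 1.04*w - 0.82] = -14.73*w^2 - 0.28*w + 1.04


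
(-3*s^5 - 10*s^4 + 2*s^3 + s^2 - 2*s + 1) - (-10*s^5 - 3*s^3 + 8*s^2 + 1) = 7*s^5 - 10*s^4 + 5*s^3 - 7*s^2 - 2*s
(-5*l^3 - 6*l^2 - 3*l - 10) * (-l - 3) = 5*l^4 + 21*l^3 + 21*l^2 + 19*l + 30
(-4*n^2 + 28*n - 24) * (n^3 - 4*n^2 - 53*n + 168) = -4*n^5 + 44*n^4 + 76*n^3 - 2060*n^2 + 5976*n - 4032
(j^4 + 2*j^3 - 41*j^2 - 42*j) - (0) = j^4 + 2*j^3 - 41*j^2 - 42*j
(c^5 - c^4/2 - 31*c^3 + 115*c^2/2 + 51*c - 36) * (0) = 0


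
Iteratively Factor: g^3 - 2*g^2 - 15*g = (g + 3)*(g^2 - 5*g) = g*(g + 3)*(g - 5)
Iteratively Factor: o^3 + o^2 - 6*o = (o - 2)*(o^2 + 3*o) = o*(o - 2)*(o + 3)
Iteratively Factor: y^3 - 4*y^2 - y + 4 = (y - 4)*(y^2 - 1) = (y - 4)*(y + 1)*(y - 1)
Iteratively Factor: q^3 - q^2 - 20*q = (q)*(q^2 - q - 20) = q*(q - 5)*(q + 4)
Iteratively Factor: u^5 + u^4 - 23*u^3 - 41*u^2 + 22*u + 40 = (u + 1)*(u^4 - 23*u^2 - 18*u + 40) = (u + 1)*(u + 2)*(u^3 - 2*u^2 - 19*u + 20) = (u - 5)*(u + 1)*(u + 2)*(u^2 + 3*u - 4) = (u - 5)*(u - 1)*(u + 1)*(u + 2)*(u + 4)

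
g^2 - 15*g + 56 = (g - 8)*(g - 7)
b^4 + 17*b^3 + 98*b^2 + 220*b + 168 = (b + 2)^2*(b + 6)*(b + 7)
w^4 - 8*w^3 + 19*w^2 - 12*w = w*(w - 4)*(w - 3)*(w - 1)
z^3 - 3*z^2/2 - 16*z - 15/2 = (z - 5)*(z + 1/2)*(z + 3)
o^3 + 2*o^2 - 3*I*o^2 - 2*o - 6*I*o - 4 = (o + 2)*(o - 2*I)*(o - I)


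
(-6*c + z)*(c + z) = -6*c^2 - 5*c*z + z^2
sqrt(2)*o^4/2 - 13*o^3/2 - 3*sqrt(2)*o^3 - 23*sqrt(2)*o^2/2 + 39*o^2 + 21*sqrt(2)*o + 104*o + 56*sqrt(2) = (o - 8)*(o + 2)*(o - 7*sqrt(2))*(sqrt(2)*o/2 + 1/2)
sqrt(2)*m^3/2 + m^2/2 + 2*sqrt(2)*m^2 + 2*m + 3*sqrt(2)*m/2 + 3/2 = (m + 1)*(m + 3)*(sqrt(2)*m/2 + 1/2)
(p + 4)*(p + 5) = p^2 + 9*p + 20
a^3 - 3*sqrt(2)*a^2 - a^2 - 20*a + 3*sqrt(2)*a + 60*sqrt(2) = (a - 5)*(a + 4)*(a - 3*sqrt(2))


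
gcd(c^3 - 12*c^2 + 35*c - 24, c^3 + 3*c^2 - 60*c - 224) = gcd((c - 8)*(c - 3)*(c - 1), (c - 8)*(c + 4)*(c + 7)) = c - 8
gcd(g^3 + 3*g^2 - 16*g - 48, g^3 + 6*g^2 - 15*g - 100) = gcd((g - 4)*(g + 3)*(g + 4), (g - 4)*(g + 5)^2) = g - 4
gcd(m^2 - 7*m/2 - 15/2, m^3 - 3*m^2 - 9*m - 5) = m - 5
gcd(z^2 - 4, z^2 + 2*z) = z + 2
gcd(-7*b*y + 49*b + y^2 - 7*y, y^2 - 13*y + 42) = y - 7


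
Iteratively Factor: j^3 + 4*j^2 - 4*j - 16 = (j + 2)*(j^2 + 2*j - 8) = (j - 2)*(j + 2)*(j + 4)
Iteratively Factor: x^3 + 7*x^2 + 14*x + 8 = (x + 4)*(x^2 + 3*x + 2) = (x + 2)*(x + 4)*(x + 1)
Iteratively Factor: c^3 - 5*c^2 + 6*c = (c - 3)*(c^2 - 2*c) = (c - 3)*(c - 2)*(c)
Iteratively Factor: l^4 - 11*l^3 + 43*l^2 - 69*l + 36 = (l - 3)*(l^3 - 8*l^2 + 19*l - 12) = (l - 3)*(l - 1)*(l^2 - 7*l + 12) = (l - 4)*(l - 3)*(l - 1)*(l - 3)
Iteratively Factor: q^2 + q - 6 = (q + 3)*(q - 2)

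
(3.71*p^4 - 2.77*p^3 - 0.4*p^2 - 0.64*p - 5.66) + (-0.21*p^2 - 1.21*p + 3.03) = 3.71*p^4 - 2.77*p^3 - 0.61*p^2 - 1.85*p - 2.63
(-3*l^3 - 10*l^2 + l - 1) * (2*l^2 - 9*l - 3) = -6*l^5 + 7*l^4 + 101*l^3 + 19*l^2 + 6*l + 3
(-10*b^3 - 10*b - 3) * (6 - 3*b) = 30*b^4 - 60*b^3 + 30*b^2 - 51*b - 18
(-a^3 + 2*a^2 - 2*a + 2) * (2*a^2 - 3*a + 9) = -2*a^5 + 7*a^4 - 19*a^3 + 28*a^2 - 24*a + 18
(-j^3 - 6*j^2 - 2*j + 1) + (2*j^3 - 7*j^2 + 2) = j^3 - 13*j^2 - 2*j + 3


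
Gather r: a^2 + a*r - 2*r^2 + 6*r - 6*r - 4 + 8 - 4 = a^2 + a*r - 2*r^2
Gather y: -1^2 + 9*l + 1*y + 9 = 9*l + y + 8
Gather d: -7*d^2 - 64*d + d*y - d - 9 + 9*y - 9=-7*d^2 + d*(y - 65) + 9*y - 18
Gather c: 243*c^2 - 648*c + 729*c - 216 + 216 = 243*c^2 + 81*c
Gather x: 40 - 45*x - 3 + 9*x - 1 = 36 - 36*x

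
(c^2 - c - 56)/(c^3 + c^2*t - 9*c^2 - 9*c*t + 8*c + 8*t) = (c + 7)/(c^2 + c*t - c - t)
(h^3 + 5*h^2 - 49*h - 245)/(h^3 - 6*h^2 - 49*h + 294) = (h + 5)/(h - 6)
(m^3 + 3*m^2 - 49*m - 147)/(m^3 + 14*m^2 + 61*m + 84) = (m - 7)/(m + 4)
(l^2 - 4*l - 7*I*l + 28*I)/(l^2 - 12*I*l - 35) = (l - 4)/(l - 5*I)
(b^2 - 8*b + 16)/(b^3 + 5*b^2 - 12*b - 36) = (b^2 - 8*b + 16)/(b^3 + 5*b^2 - 12*b - 36)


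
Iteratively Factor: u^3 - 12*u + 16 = (u - 2)*(u^2 + 2*u - 8) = (u - 2)*(u + 4)*(u - 2)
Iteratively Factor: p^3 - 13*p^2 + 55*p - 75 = (p - 5)*(p^2 - 8*p + 15) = (p - 5)^2*(p - 3)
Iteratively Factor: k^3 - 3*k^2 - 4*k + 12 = (k - 2)*(k^2 - k - 6) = (k - 3)*(k - 2)*(k + 2)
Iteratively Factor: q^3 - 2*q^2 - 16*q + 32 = (q - 4)*(q^2 + 2*q - 8) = (q - 4)*(q - 2)*(q + 4)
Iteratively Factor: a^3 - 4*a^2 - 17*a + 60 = (a - 5)*(a^2 + a - 12) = (a - 5)*(a + 4)*(a - 3)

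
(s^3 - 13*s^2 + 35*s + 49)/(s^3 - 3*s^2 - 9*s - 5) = (s^2 - 14*s + 49)/(s^2 - 4*s - 5)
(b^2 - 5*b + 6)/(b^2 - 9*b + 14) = (b - 3)/(b - 7)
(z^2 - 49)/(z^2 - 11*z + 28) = (z + 7)/(z - 4)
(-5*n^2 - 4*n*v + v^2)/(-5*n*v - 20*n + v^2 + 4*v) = (n + v)/(v + 4)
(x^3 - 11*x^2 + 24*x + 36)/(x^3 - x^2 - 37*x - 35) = (x^2 - 12*x + 36)/(x^2 - 2*x - 35)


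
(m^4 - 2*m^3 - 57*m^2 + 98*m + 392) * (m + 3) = m^5 + m^4 - 63*m^3 - 73*m^2 + 686*m + 1176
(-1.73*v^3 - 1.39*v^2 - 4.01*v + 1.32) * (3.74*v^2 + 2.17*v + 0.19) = -6.4702*v^5 - 8.9527*v^4 - 18.3424*v^3 - 4.029*v^2 + 2.1025*v + 0.2508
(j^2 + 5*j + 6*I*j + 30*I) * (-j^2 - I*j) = -j^4 - 5*j^3 - 7*I*j^3 + 6*j^2 - 35*I*j^2 + 30*j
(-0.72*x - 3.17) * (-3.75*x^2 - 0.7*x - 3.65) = 2.7*x^3 + 12.3915*x^2 + 4.847*x + 11.5705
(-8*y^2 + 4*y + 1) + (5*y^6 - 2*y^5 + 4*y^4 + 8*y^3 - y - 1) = 5*y^6 - 2*y^5 + 4*y^4 + 8*y^3 - 8*y^2 + 3*y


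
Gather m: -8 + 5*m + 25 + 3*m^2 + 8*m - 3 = 3*m^2 + 13*m + 14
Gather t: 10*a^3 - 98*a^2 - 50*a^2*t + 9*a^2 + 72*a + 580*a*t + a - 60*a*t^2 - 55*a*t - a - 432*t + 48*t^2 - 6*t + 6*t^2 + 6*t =10*a^3 - 89*a^2 + 72*a + t^2*(54 - 60*a) + t*(-50*a^2 + 525*a - 432)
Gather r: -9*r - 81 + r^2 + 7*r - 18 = r^2 - 2*r - 99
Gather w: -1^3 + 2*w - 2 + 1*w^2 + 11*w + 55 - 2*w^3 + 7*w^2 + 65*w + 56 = -2*w^3 + 8*w^2 + 78*w + 108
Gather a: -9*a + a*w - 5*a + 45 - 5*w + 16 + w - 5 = a*(w - 14) - 4*w + 56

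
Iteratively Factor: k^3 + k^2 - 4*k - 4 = (k + 1)*(k^2 - 4) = (k - 2)*(k + 1)*(k + 2)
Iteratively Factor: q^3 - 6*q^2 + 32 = (q + 2)*(q^2 - 8*q + 16) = (q - 4)*(q + 2)*(q - 4)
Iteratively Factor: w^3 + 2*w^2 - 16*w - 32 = (w - 4)*(w^2 + 6*w + 8) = (w - 4)*(w + 2)*(w + 4)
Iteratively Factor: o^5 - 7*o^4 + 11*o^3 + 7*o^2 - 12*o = (o)*(o^4 - 7*o^3 + 11*o^2 + 7*o - 12) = o*(o - 3)*(o^3 - 4*o^2 - o + 4) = o*(o - 4)*(o - 3)*(o^2 - 1) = o*(o - 4)*(o - 3)*(o + 1)*(o - 1)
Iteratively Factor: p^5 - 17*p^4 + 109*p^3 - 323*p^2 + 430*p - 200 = (p - 5)*(p^4 - 12*p^3 + 49*p^2 - 78*p + 40) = (p - 5)*(p - 4)*(p^3 - 8*p^2 + 17*p - 10) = (p - 5)*(p - 4)*(p - 2)*(p^2 - 6*p + 5) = (p - 5)*(p - 4)*(p - 2)*(p - 1)*(p - 5)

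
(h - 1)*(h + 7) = h^2 + 6*h - 7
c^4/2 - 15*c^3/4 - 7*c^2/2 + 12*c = c*(c/2 + 1)*(c - 8)*(c - 3/2)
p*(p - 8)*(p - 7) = p^3 - 15*p^2 + 56*p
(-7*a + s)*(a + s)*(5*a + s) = -35*a^3 - 37*a^2*s - a*s^2 + s^3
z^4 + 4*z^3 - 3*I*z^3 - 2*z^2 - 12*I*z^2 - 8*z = z*(z + 4)*(z - 2*I)*(z - I)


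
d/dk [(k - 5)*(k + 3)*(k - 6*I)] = 3*k^2 + k*(-4 - 12*I) - 15 + 12*I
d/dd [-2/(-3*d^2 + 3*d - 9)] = 2*(1 - 2*d)/(3*(d^2 - d + 3)^2)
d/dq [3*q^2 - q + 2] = 6*q - 1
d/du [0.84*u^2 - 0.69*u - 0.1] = 1.68*u - 0.69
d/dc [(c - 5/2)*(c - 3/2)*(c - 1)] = 3*c^2 - 10*c + 31/4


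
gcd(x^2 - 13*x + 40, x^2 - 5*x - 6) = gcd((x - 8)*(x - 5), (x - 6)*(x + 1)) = 1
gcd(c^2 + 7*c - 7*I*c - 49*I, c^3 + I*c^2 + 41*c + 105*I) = c - 7*I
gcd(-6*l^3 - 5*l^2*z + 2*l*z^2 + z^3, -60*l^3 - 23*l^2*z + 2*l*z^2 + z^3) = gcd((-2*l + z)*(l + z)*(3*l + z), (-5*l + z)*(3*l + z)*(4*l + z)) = 3*l + z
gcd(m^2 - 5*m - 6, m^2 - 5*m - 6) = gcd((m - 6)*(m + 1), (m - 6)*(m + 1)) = m^2 - 5*m - 6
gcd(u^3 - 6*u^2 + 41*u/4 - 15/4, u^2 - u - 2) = 1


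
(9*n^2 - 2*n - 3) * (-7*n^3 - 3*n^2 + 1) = -63*n^5 - 13*n^4 + 27*n^3 + 18*n^2 - 2*n - 3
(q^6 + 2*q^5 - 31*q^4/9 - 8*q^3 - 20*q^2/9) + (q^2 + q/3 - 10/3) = q^6 + 2*q^5 - 31*q^4/9 - 8*q^3 - 11*q^2/9 + q/3 - 10/3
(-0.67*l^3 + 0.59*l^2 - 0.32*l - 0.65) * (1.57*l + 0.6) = -1.0519*l^4 + 0.5243*l^3 - 0.1484*l^2 - 1.2125*l - 0.39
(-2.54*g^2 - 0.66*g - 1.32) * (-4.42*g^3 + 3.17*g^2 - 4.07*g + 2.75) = 11.2268*g^5 - 5.1346*g^4 + 14.08*g^3 - 8.4832*g^2 + 3.5574*g - 3.63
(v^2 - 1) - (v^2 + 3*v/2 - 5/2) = 3/2 - 3*v/2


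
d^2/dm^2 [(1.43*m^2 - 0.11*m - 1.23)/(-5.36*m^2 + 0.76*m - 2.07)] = (5.6843418860808e-14*m^4 - 5.32998400000001*m^3 + 307.221264*m^2 - 37.386*m - 37.782006)/(153.990656*m^6 - 65.503488*m^5 + 187.698624*m^4 - 51.033088*m^3 + 72.488088*m^2 - 9.769572*m + 8.869743)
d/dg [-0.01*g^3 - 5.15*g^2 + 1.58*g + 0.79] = -0.03*g^2 - 10.3*g + 1.58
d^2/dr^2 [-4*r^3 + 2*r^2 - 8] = 4 - 24*r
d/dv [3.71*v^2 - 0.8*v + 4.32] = 7.42*v - 0.8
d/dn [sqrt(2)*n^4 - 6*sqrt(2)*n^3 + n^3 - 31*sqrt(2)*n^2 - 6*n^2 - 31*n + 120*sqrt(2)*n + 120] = 4*sqrt(2)*n^3 - 18*sqrt(2)*n^2 + 3*n^2 - 62*sqrt(2)*n - 12*n - 31 + 120*sqrt(2)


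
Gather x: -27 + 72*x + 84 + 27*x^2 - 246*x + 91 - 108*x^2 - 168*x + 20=-81*x^2 - 342*x + 168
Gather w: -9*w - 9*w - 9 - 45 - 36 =-18*w - 90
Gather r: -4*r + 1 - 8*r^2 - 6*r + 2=-8*r^2 - 10*r + 3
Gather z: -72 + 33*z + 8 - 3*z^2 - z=-3*z^2 + 32*z - 64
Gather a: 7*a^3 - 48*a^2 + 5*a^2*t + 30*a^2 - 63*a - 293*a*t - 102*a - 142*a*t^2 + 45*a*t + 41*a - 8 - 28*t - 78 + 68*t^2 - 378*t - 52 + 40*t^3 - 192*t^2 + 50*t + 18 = 7*a^3 + a^2*(5*t - 18) + a*(-142*t^2 - 248*t - 124) + 40*t^3 - 124*t^2 - 356*t - 120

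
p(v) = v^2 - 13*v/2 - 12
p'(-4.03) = -14.56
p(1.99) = -20.97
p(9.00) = 10.50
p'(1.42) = -3.66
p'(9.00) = 11.50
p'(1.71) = -3.08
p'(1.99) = -2.52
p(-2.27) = 7.91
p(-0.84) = -5.83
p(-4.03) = 30.44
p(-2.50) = 10.50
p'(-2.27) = -11.04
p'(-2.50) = -11.50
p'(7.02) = 7.54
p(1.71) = -20.19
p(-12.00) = 210.00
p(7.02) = -8.35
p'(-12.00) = -30.50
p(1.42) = -19.21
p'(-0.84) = -8.18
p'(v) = 2*v - 13/2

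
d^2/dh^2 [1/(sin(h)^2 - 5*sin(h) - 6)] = (-4*sin(h)^3 + 19*sin(h)^2 - 62*sin(h) + 62)/((sin(h) - 6)^3*(sin(h) + 1)^2)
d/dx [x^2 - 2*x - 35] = 2*x - 2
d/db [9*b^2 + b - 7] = 18*b + 1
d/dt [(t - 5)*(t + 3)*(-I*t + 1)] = -3*I*t^2 + t*(2 + 4*I) - 2 + 15*I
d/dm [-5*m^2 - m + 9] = -10*m - 1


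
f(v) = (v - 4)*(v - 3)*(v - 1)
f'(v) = (v - 4)*(v - 3) + (v - 4)*(v - 1) + (v - 3)*(v - 1)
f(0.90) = -0.65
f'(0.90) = 7.03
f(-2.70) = -141.30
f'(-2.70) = 84.07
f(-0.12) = -14.40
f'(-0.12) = 20.96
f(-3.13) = -180.51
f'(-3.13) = 98.47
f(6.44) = 45.66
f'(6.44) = 40.38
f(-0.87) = -35.24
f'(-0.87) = 35.19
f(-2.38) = -116.02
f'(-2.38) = 74.07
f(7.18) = 82.15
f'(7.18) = 58.78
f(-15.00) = -5472.00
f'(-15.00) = 934.00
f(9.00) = 240.00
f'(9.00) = 118.00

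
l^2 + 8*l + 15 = (l + 3)*(l + 5)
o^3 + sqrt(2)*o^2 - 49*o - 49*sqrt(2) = (o - 7)*(o + 7)*(o + sqrt(2))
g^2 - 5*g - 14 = (g - 7)*(g + 2)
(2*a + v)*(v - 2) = 2*a*v - 4*a + v^2 - 2*v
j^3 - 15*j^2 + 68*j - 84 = (j - 7)*(j - 6)*(j - 2)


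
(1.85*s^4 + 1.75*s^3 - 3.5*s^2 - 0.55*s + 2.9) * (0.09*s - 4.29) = 0.1665*s^5 - 7.779*s^4 - 7.8225*s^3 + 14.9655*s^2 + 2.6205*s - 12.441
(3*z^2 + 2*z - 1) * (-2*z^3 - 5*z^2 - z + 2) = -6*z^5 - 19*z^4 - 11*z^3 + 9*z^2 + 5*z - 2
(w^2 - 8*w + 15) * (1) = w^2 - 8*w + 15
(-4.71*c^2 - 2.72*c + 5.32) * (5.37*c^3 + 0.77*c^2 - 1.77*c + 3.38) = -25.2927*c^5 - 18.2331*c^4 + 34.8107*c^3 - 7.009*c^2 - 18.61*c + 17.9816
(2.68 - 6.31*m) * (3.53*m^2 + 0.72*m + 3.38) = -22.2743*m^3 + 4.9172*m^2 - 19.3982*m + 9.0584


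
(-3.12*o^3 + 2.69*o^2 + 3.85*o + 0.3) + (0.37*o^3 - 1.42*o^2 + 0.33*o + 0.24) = -2.75*o^3 + 1.27*o^2 + 4.18*o + 0.54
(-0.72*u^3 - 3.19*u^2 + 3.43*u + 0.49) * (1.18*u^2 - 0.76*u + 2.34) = -0.8496*u^5 - 3.217*u^4 + 4.787*u^3 - 9.4932*u^2 + 7.6538*u + 1.1466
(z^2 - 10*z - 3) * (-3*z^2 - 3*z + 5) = -3*z^4 + 27*z^3 + 44*z^2 - 41*z - 15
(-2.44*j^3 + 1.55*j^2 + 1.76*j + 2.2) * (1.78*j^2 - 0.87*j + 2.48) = -4.3432*j^5 + 4.8818*j^4 - 4.2669*j^3 + 6.2288*j^2 + 2.4508*j + 5.456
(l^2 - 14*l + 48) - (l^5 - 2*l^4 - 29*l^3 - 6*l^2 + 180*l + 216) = -l^5 + 2*l^4 + 29*l^3 + 7*l^2 - 194*l - 168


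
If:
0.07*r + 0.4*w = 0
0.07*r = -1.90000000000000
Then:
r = -27.14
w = 4.75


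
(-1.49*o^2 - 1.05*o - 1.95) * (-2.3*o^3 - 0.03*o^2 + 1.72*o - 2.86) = 3.427*o^5 + 2.4597*o^4 + 1.9537*o^3 + 2.5139*o^2 - 0.351*o + 5.577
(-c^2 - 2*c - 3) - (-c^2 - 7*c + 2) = 5*c - 5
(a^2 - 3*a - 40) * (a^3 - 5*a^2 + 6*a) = a^5 - 8*a^4 - 19*a^3 + 182*a^2 - 240*a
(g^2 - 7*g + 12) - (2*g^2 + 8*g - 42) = -g^2 - 15*g + 54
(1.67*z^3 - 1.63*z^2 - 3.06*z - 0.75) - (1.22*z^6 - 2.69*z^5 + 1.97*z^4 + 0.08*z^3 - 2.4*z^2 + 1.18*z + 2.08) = -1.22*z^6 + 2.69*z^5 - 1.97*z^4 + 1.59*z^3 + 0.77*z^2 - 4.24*z - 2.83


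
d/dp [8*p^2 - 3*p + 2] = 16*p - 3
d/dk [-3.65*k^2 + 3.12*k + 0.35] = 3.12 - 7.3*k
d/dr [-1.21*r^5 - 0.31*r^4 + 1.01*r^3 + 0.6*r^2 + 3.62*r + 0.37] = -6.05*r^4 - 1.24*r^3 + 3.03*r^2 + 1.2*r + 3.62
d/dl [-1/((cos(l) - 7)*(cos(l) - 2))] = (9 - 2*cos(l))*sin(l)/((cos(l) - 7)^2*(cos(l) - 2)^2)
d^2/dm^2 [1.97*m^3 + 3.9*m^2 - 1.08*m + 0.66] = 11.82*m + 7.8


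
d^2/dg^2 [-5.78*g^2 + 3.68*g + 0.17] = -11.5600000000000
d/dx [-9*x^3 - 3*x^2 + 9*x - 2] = -27*x^2 - 6*x + 9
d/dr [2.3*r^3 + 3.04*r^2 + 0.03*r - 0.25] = 6.9*r^2 + 6.08*r + 0.03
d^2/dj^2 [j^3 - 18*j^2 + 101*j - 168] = 6*j - 36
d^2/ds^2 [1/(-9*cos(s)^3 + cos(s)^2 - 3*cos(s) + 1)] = ((-39*cos(s) + 8*cos(2*s) - 81*cos(3*s))*(9*cos(s)^3 - cos(s)^2 + 3*cos(s) - 1)/4 - 2*(27*cos(s)^2 - 2*cos(s) + 3)^2*sin(s)^2)/(9*cos(s)^3 - cos(s)^2 + 3*cos(s) - 1)^3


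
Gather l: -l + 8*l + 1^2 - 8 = 7*l - 7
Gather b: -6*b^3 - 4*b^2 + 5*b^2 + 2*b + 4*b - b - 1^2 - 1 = -6*b^3 + b^2 + 5*b - 2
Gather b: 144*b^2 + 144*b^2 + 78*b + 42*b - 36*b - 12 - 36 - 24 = 288*b^2 + 84*b - 72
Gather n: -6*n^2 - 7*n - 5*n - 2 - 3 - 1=-6*n^2 - 12*n - 6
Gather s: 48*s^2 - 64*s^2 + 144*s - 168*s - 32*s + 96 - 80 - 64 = -16*s^2 - 56*s - 48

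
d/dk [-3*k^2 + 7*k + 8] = 7 - 6*k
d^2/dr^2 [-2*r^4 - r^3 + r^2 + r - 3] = -24*r^2 - 6*r + 2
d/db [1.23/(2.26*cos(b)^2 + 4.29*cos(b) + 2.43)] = (5.5596*cos(b) + 5.2767)*sin(b)/(2.26*cos(b)^2 + 4.29*cos(b) + 2.43)^2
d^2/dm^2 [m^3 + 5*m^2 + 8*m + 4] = 6*m + 10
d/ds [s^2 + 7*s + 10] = 2*s + 7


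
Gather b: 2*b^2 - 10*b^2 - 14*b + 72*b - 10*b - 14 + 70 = -8*b^2 + 48*b + 56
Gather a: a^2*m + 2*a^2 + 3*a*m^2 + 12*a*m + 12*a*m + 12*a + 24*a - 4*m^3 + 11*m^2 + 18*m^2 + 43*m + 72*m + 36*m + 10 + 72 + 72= a^2*(m + 2) + a*(3*m^2 + 24*m + 36) - 4*m^3 + 29*m^2 + 151*m + 154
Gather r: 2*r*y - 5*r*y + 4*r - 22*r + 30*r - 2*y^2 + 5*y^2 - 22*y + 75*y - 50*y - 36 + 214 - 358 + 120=r*(12 - 3*y) + 3*y^2 + 3*y - 60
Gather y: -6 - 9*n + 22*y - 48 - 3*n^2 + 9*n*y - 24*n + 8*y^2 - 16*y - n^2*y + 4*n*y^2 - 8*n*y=-3*n^2 - 33*n + y^2*(4*n + 8) + y*(-n^2 + n + 6) - 54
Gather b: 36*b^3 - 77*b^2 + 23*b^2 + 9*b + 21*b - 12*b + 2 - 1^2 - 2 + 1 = 36*b^3 - 54*b^2 + 18*b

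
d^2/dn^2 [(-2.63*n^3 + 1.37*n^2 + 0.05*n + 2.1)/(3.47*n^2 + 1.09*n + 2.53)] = (-4.26325641456066e-14*n^4 + 30.769248*n^3 + 36.034632*n^2 - 55.982952*n - 14.619504)/(41.781923*n^6 + 39.373743*n^5 + 103.758552*n^4 + 58.710343*n^3 + 75.651048*n^2 + 20.930943*n + 16.194277)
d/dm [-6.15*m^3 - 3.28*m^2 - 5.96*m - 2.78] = -18.45*m^2 - 6.56*m - 5.96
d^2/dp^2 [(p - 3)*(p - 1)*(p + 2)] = 6*p - 4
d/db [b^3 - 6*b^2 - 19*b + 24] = 3*b^2 - 12*b - 19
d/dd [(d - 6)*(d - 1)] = 2*d - 7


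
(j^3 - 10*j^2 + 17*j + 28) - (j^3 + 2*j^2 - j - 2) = -12*j^2 + 18*j + 30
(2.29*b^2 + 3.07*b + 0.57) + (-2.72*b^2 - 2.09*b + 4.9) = -0.43*b^2 + 0.98*b + 5.47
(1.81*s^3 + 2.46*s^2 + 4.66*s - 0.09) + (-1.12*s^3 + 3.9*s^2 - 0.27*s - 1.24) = 0.69*s^3 + 6.36*s^2 + 4.39*s - 1.33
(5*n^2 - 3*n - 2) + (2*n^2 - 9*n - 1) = 7*n^2 - 12*n - 3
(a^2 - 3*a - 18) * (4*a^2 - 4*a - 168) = 4*a^4 - 16*a^3 - 228*a^2 + 576*a + 3024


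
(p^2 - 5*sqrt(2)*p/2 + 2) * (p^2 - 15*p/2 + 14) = p^4 - 15*p^3/2 - 5*sqrt(2)*p^3/2 + 16*p^2 + 75*sqrt(2)*p^2/4 - 35*sqrt(2)*p - 15*p + 28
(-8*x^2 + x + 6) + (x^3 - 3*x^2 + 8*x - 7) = x^3 - 11*x^2 + 9*x - 1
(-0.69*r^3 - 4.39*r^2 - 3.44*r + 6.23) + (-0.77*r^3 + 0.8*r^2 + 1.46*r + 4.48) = -1.46*r^3 - 3.59*r^2 - 1.98*r + 10.71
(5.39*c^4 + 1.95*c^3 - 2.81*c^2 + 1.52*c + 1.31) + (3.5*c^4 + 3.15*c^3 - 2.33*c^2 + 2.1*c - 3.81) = 8.89*c^4 + 5.1*c^3 - 5.14*c^2 + 3.62*c - 2.5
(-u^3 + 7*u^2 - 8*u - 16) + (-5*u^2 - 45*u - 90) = -u^3 + 2*u^2 - 53*u - 106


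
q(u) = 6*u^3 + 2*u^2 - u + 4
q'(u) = 18*u^2 + 4*u - 1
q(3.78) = 352.86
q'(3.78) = 271.31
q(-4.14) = -383.33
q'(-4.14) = 290.95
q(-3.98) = -338.61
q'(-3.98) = 268.21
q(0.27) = 3.99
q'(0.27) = 1.39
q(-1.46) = -8.95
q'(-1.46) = 31.53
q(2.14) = 69.82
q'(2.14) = 89.99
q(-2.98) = -134.04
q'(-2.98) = 146.93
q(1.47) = 25.91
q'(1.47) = 43.78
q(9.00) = 4531.00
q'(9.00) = 1493.00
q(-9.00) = -4199.00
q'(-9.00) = 1421.00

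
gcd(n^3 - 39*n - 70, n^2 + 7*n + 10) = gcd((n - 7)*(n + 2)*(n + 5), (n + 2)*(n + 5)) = n^2 + 7*n + 10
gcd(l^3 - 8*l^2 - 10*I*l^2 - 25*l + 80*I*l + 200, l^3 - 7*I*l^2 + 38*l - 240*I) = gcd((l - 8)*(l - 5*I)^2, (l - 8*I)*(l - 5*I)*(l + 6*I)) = l - 5*I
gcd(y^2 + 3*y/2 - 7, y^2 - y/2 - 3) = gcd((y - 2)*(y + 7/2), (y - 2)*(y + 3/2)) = y - 2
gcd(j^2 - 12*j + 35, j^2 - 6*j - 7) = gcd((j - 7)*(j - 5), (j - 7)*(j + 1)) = j - 7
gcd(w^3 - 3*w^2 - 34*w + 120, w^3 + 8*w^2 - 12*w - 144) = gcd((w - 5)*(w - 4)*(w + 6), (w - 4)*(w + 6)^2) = w^2 + 2*w - 24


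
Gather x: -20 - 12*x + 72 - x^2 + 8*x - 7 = -x^2 - 4*x + 45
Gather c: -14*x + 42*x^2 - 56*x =42*x^2 - 70*x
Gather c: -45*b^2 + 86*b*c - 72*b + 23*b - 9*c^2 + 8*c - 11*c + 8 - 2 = -45*b^2 - 49*b - 9*c^2 + c*(86*b - 3) + 6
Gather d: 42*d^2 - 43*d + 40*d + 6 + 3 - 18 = 42*d^2 - 3*d - 9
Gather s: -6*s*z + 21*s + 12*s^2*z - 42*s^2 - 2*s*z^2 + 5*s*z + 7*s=s^2*(12*z - 42) + s*(-2*z^2 - z + 28)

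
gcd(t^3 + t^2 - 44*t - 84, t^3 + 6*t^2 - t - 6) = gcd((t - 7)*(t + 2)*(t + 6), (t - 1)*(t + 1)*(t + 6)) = t + 6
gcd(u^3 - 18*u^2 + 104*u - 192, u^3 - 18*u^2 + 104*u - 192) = u^3 - 18*u^2 + 104*u - 192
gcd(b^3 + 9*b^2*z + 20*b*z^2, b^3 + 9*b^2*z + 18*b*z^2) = b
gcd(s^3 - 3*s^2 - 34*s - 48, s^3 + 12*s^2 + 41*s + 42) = s^2 + 5*s + 6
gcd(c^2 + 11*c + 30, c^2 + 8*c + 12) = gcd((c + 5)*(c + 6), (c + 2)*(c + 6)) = c + 6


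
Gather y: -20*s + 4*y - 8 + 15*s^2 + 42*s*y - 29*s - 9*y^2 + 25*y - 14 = 15*s^2 - 49*s - 9*y^2 + y*(42*s + 29) - 22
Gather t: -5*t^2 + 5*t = -5*t^2 + 5*t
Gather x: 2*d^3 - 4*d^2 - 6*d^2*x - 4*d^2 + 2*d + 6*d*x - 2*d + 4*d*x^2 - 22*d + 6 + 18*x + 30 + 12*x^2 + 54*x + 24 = 2*d^3 - 8*d^2 - 22*d + x^2*(4*d + 12) + x*(-6*d^2 + 6*d + 72) + 60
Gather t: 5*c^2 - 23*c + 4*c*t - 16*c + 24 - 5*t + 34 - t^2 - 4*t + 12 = 5*c^2 - 39*c - t^2 + t*(4*c - 9) + 70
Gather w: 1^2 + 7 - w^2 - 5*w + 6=-w^2 - 5*w + 14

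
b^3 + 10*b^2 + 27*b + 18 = (b + 1)*(b + 3)*(b + 6)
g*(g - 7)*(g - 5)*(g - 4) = g^4 - 16*g^3 + 83*g^2 - 140*g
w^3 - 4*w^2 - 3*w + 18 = (w - 3)^2*(w + 2)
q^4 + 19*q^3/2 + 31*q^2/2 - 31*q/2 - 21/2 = (q - 1)*(q + 1/2)*(q + 3)*(q + 7)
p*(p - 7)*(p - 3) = p^3 - 10*p^2 + 21*p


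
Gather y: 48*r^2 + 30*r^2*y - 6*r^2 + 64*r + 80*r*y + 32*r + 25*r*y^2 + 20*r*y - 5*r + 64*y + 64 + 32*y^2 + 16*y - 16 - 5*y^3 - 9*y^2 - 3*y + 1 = 42*r^2 + 91*r - 5*y^3 + y^2*(25*r + 23) + y*(30*r^2 + 100*r + 77) + 49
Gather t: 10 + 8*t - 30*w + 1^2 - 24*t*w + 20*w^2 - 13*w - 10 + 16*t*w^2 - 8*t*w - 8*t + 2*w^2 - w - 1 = t*(16*w^2 - 32*w) + 22*w^2 - 44*w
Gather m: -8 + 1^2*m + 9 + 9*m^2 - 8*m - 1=9*m^2 - 7*m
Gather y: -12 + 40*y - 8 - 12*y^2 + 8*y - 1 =-12*y^2 + 48*y - 21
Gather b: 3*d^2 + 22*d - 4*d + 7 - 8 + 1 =3*d^2 + 18*d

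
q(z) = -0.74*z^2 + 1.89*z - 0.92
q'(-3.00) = 6.33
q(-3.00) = -13.25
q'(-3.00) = 6.33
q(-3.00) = -13.25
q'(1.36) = -0.12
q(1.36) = 0.28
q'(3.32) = -3.02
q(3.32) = -2.80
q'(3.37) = -3.10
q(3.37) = -2.95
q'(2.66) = -2.05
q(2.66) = -1.13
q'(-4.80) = 8.99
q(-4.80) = -27.04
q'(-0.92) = 3.25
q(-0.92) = -3.29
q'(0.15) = 1.67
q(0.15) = -0.65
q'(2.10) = -1.22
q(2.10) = -0.21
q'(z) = 1.89 - 1.48*z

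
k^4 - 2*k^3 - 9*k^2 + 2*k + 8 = (k - 4)*(k - 1)*(k + 1)*(k + 2)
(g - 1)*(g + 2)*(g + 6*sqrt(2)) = g^3 + g^2 + 6*sqrt(2)*g^2 - 2*g + 6*sqrt(2)*g - 12*sqrt(2)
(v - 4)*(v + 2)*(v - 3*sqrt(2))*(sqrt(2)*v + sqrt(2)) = sqrt(2)*v^4 - 6*v^3 - sqrt(2)*v^3 - 10*sqrt(2)*v^2 + 6*v^2 - 8*sqrt(2)*v + 60*v + 48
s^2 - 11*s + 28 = (s - 7)*(s - 4)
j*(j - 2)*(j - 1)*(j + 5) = j^4 + 2*j^3 - 13*j^2 + 10*j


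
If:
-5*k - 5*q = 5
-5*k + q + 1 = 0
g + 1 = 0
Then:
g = -1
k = 0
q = -1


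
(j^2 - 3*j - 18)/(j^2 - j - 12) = (j - 6)/(j - 4)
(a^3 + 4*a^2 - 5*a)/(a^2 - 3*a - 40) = a*(a - 1)/(a - 8)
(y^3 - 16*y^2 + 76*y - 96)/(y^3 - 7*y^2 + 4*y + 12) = (y - 8)/(y + 1)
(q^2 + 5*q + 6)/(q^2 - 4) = (q + 3)/(q - 2)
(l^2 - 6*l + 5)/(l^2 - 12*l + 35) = (l - 1)/(l - 7)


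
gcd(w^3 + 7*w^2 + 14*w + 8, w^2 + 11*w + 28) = w + 4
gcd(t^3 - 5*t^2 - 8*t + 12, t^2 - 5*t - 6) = t - 6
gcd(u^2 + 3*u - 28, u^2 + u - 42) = u + 7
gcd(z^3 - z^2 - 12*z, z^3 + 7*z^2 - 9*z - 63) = z + 3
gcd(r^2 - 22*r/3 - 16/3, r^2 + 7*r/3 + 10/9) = r + 2/3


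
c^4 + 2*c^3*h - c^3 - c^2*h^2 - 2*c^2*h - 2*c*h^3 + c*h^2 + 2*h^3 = (c - 1)*(c - h)*(c + h)*(c + 2*h)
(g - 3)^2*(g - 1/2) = g^3 - 13*g^2/2 + 12*g - 9/2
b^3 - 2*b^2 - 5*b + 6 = (b - 3)*(b - 1)*(b + 2)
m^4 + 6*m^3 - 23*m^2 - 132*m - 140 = (m - 5)*(m + 2)^2*(m + 7)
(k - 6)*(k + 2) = k^2 - 4*k - 12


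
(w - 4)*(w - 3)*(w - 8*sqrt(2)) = w^3 - 8*sqrt(2)*w^2 - 7*w^2 + 12*w + 56*sqrt(2)*w - 96*sqrt(2)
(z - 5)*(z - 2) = z^2 - 7*z + 10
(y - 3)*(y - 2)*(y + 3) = y^3 - 2*y^2 - 9*y + 18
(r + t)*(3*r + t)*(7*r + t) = 21*r^3 + 31*r^2*t + 11*r*t^2 + t^3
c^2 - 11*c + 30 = (c - 6)*(c - 5)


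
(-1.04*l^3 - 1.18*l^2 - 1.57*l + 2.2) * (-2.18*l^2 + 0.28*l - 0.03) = 2.2672*l^5 + 2.2812*l^4 + 3.1234*l^3 - 5.2002*l^2 + 0.6631*l - 0.066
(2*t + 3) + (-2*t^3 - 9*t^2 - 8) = -2*t^3 - 9*t^2 + 2*t - 5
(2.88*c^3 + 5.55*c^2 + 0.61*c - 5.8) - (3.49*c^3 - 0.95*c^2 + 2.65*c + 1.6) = -0.61*c^3 + 6.5*c^2 - 2.04*c - 7.4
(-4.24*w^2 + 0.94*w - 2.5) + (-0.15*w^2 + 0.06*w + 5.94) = -4.39*w^2 + 1.0*w + 3.44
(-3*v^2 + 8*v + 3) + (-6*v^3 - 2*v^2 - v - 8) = -6*v^3 - 5*v^2 + 7*v - 5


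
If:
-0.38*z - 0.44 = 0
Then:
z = -1.16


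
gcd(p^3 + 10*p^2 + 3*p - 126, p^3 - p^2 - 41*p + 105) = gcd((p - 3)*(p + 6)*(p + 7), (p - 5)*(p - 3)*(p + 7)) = p^2 + 4*p - 21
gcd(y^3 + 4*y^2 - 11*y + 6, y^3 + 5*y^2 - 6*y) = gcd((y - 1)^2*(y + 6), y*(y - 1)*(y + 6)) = y^2 + 5*y - 6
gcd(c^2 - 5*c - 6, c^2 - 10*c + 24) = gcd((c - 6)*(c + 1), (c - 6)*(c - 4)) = c - 6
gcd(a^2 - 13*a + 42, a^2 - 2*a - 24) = a - 6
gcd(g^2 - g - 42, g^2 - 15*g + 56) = g - 7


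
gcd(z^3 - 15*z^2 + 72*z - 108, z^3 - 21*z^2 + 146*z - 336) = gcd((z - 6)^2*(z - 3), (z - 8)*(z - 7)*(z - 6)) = z - 6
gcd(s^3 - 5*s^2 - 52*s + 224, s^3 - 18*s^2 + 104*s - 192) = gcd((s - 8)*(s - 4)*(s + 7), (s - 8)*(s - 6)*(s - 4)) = s^2 - 12*s + 32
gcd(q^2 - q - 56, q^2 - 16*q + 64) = q - 8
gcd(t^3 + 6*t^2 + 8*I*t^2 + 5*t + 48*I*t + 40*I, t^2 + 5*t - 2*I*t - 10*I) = t + 5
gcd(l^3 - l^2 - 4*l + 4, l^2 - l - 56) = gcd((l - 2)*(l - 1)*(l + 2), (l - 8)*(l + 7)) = 1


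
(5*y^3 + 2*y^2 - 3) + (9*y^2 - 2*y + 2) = 5*y^3 + 11*y^2 - 2*y - 1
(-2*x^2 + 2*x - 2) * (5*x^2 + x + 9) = -10*x^4 + 8*x^3 - 26*x^2 + 16*x - 18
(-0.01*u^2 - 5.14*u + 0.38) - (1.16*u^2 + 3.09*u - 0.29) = -1.17*u^2 - 8.23*u + 0.67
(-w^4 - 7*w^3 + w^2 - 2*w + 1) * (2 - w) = w^5 + 5*w^4 - 15*w^3 + 4*w^2 - 5*w + 2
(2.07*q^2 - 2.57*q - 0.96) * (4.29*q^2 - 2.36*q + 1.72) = 8.8803*q^4 - 15.9105*q^3 + 5.5072*q^2 - 2.1548*q - 1.6512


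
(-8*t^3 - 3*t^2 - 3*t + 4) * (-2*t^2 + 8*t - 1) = 16*t^5 - 58*t^4 - 10*t^3 - 29*t^2 + 35*t - 4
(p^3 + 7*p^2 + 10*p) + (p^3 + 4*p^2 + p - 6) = 2*p^3 + 11*p^2 + 11*p - 6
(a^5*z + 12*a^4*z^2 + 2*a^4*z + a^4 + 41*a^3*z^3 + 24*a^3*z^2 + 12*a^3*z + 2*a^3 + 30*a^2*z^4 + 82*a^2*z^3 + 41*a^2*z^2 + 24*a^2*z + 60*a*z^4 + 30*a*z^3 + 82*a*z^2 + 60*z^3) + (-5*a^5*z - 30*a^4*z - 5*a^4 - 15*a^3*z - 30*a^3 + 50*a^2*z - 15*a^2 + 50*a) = -4*a^5*z + 12*a^4*z^2 - 28*a^4*z - 4*a^4 + 41*a^3*z^3 + 24*a^3*z^2 - 3*a^3*z - 28*a^3 + 30*a^2*z^4 + 82*a^2*z^3 + 41*a^2*z^2 + 74*a^2*z - 15*a^2 + 60*a*z^4 + 30*a*z^3 + 82*a*z^2 + 50*a + 60*z^3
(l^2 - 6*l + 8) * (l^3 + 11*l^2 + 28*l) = l^5 + 5*l^4 - 30*l^3 - 80*l^2 + 224*l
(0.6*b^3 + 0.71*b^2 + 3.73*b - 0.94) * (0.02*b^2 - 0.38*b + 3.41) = 0.012*b^5 - 0.2138*b^4 + 1.8508*b^3 + 0.9849*b^2 + 13.0765*b - 3.2054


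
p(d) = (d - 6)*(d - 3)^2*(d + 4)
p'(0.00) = 126.00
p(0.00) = -216.00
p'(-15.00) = -18684.00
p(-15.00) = 74844.00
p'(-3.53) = -327.83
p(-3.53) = -190.99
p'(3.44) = -15.82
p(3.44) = -3.69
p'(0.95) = 102.07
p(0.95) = -105.05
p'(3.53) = -18.29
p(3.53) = -5.22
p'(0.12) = 124.94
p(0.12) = -200.94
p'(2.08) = 45.68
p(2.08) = -20.17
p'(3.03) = -1.25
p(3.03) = -0.02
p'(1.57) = 72.90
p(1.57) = -50.46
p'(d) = (d - 6)*(d - 3)^2 + (d - 6)*(d + 4)*(2*d - 6) + (d - 3)^2*(d + 4) = 4*d^3 - 24*d^2 - 6*d + 126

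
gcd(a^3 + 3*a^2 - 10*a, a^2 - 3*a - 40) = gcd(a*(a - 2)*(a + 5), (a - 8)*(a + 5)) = a + 5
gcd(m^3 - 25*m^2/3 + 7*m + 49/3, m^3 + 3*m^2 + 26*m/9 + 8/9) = m + 1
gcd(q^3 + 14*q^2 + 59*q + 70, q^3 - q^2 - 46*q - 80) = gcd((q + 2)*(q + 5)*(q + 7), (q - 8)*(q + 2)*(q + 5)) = q^2 + 7*q + 10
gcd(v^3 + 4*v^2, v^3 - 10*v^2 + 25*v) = v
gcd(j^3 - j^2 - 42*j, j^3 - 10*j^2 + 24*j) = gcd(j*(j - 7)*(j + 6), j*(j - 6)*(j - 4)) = j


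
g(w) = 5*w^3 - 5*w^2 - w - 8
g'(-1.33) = 38.83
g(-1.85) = -54.92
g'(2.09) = 43.62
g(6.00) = 886.00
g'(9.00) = 1124.00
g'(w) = 15*w^2 - 10*w - 1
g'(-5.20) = 456.60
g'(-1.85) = 68.84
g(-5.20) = -841.04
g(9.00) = 3223.00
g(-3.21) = -221.69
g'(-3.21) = 185.66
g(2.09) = 13.72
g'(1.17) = 7.83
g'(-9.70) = 1507.35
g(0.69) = -9.43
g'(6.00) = 479.00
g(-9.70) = -5032.12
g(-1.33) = -27.28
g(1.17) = -8.01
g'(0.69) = -0.76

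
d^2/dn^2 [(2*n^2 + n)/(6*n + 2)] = -1/(27*n^3 + 27*n^2 + 9*n + 1)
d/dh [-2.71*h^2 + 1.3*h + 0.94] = 1.3 - 5.42*h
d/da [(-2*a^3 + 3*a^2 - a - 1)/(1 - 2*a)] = (8*a^3 - 12*a^2 + 6*a - 3)/(4*a^2 - 4*a + 1)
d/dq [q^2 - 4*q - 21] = 2*q - 4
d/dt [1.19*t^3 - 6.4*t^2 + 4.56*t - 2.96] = 3.57*t^2 - 12.8*t + 4.56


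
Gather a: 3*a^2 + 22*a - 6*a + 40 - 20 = 3*a^2 + 16*a + 20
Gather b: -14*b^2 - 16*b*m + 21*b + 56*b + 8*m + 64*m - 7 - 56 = -14*b^2 + b*(77 - 16*m) + 72*m - 63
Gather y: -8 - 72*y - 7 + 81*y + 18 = 9*y + 3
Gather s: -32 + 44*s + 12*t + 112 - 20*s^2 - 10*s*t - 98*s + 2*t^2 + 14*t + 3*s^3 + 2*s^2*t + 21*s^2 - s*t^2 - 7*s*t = 3*s^3 + s^2*(2*t + 1) + s*(-t^2 - 17*t - 54) + 2*t^2 + 26*t + 80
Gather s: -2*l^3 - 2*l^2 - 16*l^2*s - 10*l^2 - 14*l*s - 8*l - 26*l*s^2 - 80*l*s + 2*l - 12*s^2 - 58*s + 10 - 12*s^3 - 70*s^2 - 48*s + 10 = -2*l^3 - 12*l^2 - 6*l - 12*s^3 + s^2*(-26*l - 82) + s*(-16*l^2 - 94*l - 106) + 20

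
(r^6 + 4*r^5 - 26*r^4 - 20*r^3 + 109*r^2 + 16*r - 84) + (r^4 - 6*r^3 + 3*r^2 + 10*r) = r^6 + 4*r^5 - 25*r^4 - 26*r^3 + 112*r^2 + 26*r - 84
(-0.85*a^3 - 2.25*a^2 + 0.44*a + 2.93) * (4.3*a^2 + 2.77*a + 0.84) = -3.655*a^5 - 12.0295*a^4 - 5.0545*a^3 + 11.9278*a^2 + 8.4857*a + 2.4612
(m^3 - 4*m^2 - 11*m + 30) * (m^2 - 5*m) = m^5 - 9*m^4 + 9*m^3 + 85*m^2 - 150*m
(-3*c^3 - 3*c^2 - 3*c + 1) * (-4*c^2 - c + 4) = 12*c^5 + 15*c^4 + 3*c^3 - 13*c^2 - 13*c + 4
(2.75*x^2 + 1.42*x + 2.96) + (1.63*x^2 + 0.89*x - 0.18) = 4.38*x^2 + 2.31*x + 2.78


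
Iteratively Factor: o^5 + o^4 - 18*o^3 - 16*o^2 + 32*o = (o + 4)*(o^4 - 3*o^3 - 6*o^2 + 8*o) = (o - 4)*(o + 4)*(o^3 + o^2 - 2*o) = (o - 4)*(o - 1)*(o + 4)*(o^2 + 2*o) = (o - 4)*(o - 1)*(o + 2)*(o + 4)*(o)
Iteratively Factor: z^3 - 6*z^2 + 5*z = (z - 5)*(z^2 - z) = z*(z - 5)*(z - 1)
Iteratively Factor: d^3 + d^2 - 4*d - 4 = (d + 1)*(d^2 - 4) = (d + 1)*(d + 2)*(d - 2)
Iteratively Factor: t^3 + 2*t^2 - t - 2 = (t - 1)*(t^2 + 3*t + 2) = (t - 1)*(t + 2)*(t + 1)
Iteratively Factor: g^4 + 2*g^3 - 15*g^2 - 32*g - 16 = (g - 4)*(g^3 + 6*g^2 + 9*g + 4) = (g - 4)*(g + 4)*(g^2 + 2*g + 1) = (g - 4)*(g + 1)*(g + 4)*(g + 1)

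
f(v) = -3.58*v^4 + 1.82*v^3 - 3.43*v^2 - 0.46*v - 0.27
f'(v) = -14.32*v^3 + 5.46*v^2 - 6.86*v - 0.46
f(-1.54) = -34.48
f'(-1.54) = 75.35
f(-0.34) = -0.63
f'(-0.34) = 3.07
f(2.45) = -124.21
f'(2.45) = -195.09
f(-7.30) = -11054.28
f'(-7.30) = 5911.30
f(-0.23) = -0.38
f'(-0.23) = 1.58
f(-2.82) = -293.47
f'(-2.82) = 383.44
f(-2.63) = -227.17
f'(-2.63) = 315.85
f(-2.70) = -250.11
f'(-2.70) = 339.73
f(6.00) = -4373.07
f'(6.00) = -2938.18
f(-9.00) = -25089.12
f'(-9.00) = 10942.82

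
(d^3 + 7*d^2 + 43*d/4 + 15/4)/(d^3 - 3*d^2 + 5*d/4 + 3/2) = (2*d^2 + 13*d + 15)/(2*d^2 - 7*d + 6)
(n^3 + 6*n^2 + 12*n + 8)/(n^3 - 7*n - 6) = (n^2 + 4*n + 4)/(n^2 - 2*n - 3)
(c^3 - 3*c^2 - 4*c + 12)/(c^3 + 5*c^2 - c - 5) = (c^3 - 3*c^2 - 4*c + 12)/(c^3 + 5*c^2 - c - 5)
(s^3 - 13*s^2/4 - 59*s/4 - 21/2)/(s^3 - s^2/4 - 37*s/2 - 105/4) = (s^2 - 5*s - 6)/(s^2 - 2*s - 15)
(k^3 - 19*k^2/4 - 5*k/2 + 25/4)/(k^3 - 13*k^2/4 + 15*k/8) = 2*(4*k^3 - 19*k^2 - 10*k + 25)/(k*(8*k^2 - 26*k + 15))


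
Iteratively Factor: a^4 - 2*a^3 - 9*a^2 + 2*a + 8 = (a - 1)*(a^3 - a^2 - 10*a - 8) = (a - 4)*(a - 1)*(a^2 + 3*a + 2) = (a - 4)*(a - 1)*(a + 2)*(a + 1)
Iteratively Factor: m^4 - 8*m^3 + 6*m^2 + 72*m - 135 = (m - 3)*(m^3 - 5*m^2 - 9*m + 45) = (m - 3)^2*(m^2 - 2*m - 15) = (m - 3)^2*(m + 3)*(m - 5)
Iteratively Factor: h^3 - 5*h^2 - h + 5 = (h + 1)*(h^2 - 6*h + 5) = (h - 5)*(h + 1)*(h - 1)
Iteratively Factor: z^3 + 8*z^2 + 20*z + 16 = (z + 2)*(z^2 + 6*z + 8) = (z + 2)*(z + 4)*(z + 2)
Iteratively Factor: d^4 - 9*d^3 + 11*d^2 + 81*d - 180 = (d + 3)*(d^3 - 12*d^2 + 47*d - 60) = (d - 4)*(d + 3)*(d^2 - 8*d + 15) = (d - 4)*(d - 3)*(d + 3)*(d - 5)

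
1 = 1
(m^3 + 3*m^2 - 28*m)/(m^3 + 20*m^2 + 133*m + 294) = m*(m - 4)/(m^2 + 13*m + 42)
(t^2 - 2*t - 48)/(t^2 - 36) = (t - 8)/(t - 6)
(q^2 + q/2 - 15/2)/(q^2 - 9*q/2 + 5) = (q + 3)/(q - 2)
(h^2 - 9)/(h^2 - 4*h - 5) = (9 - h^2)/(-h^2 + 4*h + 5)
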